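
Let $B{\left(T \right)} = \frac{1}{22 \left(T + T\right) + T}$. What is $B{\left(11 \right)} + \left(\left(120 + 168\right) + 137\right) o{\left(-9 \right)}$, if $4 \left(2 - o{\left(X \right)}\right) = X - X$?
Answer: $\frac{420751}{495} \approx 850.0$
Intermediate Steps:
$o{\left(X \right)} = 2$ ($o{\left(X \right)} = 2 - \frac{X - X}{4} = 2 - 0 = 2 + 0 = 2$)
$B{\left(T \right)} = \frac{1}{45 T}$ ($B{\left(T \right)} = \frac{1}{22 \cdot 2 T + T} = \frac{1}{44 T + T} = \frac{1}{45 T}$)
$B{\left(11 \right)} + \left(\left(120 + 168\right) + 137\right) o{\left(-9 \right)} = \frac{1}{45 \cdot 11} + \left(\left(120 + 168\right) + 137\right) 2 = \frac{1}{45} \cdot \frac{1}{11} + \left(288 + 137\right) 2 = \frac{1}{495} + 425 \cdot 2 = \frac{1}{495} + 850 = \frac{420751}{495}$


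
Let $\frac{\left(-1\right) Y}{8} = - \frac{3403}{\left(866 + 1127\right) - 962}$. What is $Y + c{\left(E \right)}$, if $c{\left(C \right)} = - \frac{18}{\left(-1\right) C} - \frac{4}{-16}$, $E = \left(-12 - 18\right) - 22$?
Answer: $\frac{1410493}{53612} \approx 26.309$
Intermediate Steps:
$Y = \frac{27224}{1031}$ ($Y = - 8 \left(- \frac{3403}{\left(866 + 1127\right) - 962}\right) = - 8 \left(- \frac{3403}{1993 - 962}\right) = - 8 \left(- \frac{3403}{1031}\right) = - 8 \left(\left(-3403\right) \frac{1}{1031}\right) = \left(-8\right) \left(- \frac{3403}{1031}\right) = \frac{27224}{1031} \approx 26.405$)
$E = -52$ ($E = -30 - 22 = -52$)
$c{\left(C \right)} = \frac{1}{4} + \frac{18}{C}$ ($c{\left(C \right)} = - 18 \left(- \frac{1}{C}\right) - - \frac{1}{4} = \frac{18}{C} + \frac{1}{4} = \frac{1}{4} + \frac{18}{C}$)
$Y + c{\left(E \right)} = \frac{27224}{1031} + \frac{72 - 52}{4 \left(-52\right)} = \frac{27224}{1031} + \frac{1}{4} \left(- \frac{1}{52}\right) 20 = \frac{27224}{1031} - \frac{5}{52} = \frac{1410493}{53612}$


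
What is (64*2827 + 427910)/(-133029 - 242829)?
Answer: -101473/62643 ≈ -1.6199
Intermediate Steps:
(64*2827 + 427910)/(-133029 - 242829) = (180928 + 427910)/(-375858) = 608838*(-1/375858) = -101473/62643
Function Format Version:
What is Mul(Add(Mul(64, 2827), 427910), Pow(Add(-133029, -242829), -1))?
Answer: Rational(-101473, 62643) ≈ -1.6199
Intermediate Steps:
Mul(Add(Mul(64, 2827), 427910), Pow(Add(-133029, -242829), -1)) = Mul(Add(180928, 427910), Pow(-375858, -1)) = Mul(608838, Rational(-1, 375858)) = Rational(-101473, 62643)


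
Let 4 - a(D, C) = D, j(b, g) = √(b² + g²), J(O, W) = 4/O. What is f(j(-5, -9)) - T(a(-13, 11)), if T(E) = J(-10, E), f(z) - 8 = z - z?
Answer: 42/5 ≈ 8.4000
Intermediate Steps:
f(z) = 8 (f(z) = 8 + (z - z) = 8 + 0 = 8)
a(D, C) = 4 - D
T(E) = -⅖ (T(E) = 4/(-10) = 4*(-⅒) = -⅖)
f(j(-5, -9)) - T(a(-13, 11)) = 8 - 1*(-⅖) = 8 + ⅖ = 42/5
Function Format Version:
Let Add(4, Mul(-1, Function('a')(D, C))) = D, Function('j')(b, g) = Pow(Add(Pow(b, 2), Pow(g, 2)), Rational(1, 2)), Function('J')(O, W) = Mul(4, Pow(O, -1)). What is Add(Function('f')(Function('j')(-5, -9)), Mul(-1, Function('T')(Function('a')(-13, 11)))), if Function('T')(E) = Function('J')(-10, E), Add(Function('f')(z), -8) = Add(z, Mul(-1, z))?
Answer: Rational(42, 5) ≈ 8.4000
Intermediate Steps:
Function('f')(z) = 8 (Function('f')(z) = Add(8, Add(z, Mul(-1, z))) = Add(8, 0) = 8)
Function('a')(D, C) = Add(4, Mul(-1, D))
Function('T')(E) = Rational(-2, 5) (Function('T')(E) = Mul(4, Pow(-10, -1)) = Mul(4, Rational(-1, 10)) = Rational(-2, 5))
Add(Function('f')(Function('j')(-5, -9)), Mul(-1, Function('T')(Function('a')(-13, 11)))) = Add(8, Mul(-1, Rational(-2, 5))) = Add(8, Rational(2, 5)) = Rational(42, 5)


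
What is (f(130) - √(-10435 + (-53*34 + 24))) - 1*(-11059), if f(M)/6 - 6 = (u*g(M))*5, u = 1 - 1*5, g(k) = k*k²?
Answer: -263628905 - 3*I*√1357 ≈ -2.6363e+8 - 110.51*I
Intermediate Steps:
g(k) = k³
u = -4 (u = 1 - 5 = -4)
f(M) = 36 - 120*M³ (f(M) = 36 + 6*(-4*M³*5) = 36 + 6*(-20*M³) = 36 - 120*M³)
(f(130) - √(-10435 + (-53*34 + 24))) - 1*(-11059) = ((36 - 120*130³) - √(-10435 + (-53*34 + 24))) - 1*(-11059) = ((36 - 120*2197000) - √(-10435 + (-1802 + 24))) + 11059 = ((36 - 263640000) - √(-10435 - 1778)) + 11059 = (-263639964 - √(-12213)) + 11059 = (-263639964 - 3*I*√1357) + 11059 = -263628905 - 3*I*√1357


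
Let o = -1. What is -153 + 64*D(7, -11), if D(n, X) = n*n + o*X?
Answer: 3687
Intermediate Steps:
D(n, X) = n² - X (D(n, X) = n*n - X = n² - X)
-153 + 64*D(7, -11) = -153 + 64*(7² - 1*(-11)) = -153 + 64*(49 + 11) = -153 + 64*60 = -153 + 3840 = 3687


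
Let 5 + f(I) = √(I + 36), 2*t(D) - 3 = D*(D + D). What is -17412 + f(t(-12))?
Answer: -17417 + 11*√6/2 ≈ -17404.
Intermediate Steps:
t(D) = 3/2 + D² (t(D) = 3/2 + (D*(D + D))/2 = 3/2 + (D*(2*D))/2 = 3/2 + (2*D²)/2 = 3/2 + D²)
f(I) = -5 + √(36 + I) (f(I) = -5 + √(I + 36) = -5 + √(36 + I))
-17412 + f(t(-12)) = -17412 + (-5 + √(36 + (3/2 + (-12)²))) = -17412 + (-5 + √(36 + (3/2 + 144))) = -17412 + (-5 + √(36 + 291/2)) = -17412 + (-5 + √(363/2)) = -17412 + (-5 + 11*√6/2) = -17417 + 11*√6/2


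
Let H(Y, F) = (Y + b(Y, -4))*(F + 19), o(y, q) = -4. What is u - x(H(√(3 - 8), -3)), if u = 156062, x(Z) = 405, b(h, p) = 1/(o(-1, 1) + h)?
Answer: 155657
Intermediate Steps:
b(h, p) = 1/(-4 + h)
H(Y, F) = (19 + F)*(Y + 1/(-4 + Y)) (H(Y, F) = (Y + 1/(-4 + Y))*(F + 19) = (Y + 1/(-4 + Y))*(19 + F) = (19 + F)*(Y + 1/(-4 + Y)))
u - x(H(√(3 - 8), -3)) = 156062 - 1*405 = 156062 - 405 = 155657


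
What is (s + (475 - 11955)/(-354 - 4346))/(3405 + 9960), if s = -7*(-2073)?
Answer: 3410659/3140775 ≈ 1.0859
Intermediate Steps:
s = 14511
(s + (475 - 11955)/(-354 - 4346))/(3405 + 9960) = (14511 + (475 - 11955)/(-354 - 4346))/(3405 + 9960) = (14511 - 11480/(-4700))/13365 = (14511 - 11480*(-1/4700))*(1/13365) = (14511 + 574/235)*(1/13365) = (3410659/235)*(1/13365) = 3410659/3140775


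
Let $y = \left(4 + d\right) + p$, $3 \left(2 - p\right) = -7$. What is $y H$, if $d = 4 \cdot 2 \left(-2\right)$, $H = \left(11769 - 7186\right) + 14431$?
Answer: $-145774$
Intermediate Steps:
$p = \frac{13}{3}$ ($p = 2 - - \frac{7}{3} = 2 + \frac{7}{3} = \frac{13}{3} \approx 4.3333$)
$H = 19014$ ($H = 4583 + 14431 = 19014$)
$d = -16$ ($d = 8 \left(-2\right) = -16$)
$y = - \frac{23}{3}$ ($y = \left(4 - 16\right) + \frac{13}{3} = -12 + \frac{13}{3} = - \frac{23}{3} \approx -7.6667$)
$y H = \left(- \frac{23}{3}\right) 19014 = -145774$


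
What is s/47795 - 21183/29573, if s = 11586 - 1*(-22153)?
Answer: -14678038/1413441535 ≈ -0.010385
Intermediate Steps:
s = 33739 (s = 11586 + 22153 = 33739)
s/47795 - 21183/29573 = 33739/47795 - 21183/29573 = -14678038/1413441535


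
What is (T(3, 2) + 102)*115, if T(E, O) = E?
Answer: 12075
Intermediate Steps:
(T(3, 2) + 102)*115 = (3 + 102)*115 = 105*115 = 12075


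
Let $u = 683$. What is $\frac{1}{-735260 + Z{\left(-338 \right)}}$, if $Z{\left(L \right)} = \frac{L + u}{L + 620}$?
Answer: $- \frac{94}{69114325} \approx -1.3601 \cdot 10^{-6}$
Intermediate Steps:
$Z{\left(L \right)} = \frac{683 + L}{620 + L}$ ($Z{\left(L \right)} = \frac{L + 683}{L + 620} = \frac{683 + L}{620 + L}$)
$\frac{1}{-735260 + Z{\left(-338 \right)}} = \frac{1}{-735260 + \frac{683 - 338}{620 - 338}} = \frac{1}{-735260 + \frac{1}{282} \cdot 345} = \frac{1}{-735260 + \frac{115}{94}} = \frac{1}{- \frac{69114325}{94}} = - \frac{94}{69114325}$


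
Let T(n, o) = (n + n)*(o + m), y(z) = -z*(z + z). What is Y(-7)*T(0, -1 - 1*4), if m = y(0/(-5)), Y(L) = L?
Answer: 0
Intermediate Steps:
y(z) = -2*z² (y(z) = -z*2*z = -2*z²)
m = 0 (m = -2*(0/(-5))² = -2*(0*(-⅕))² = -2*0² = -2*0 = 0)
T(n, o) = 2*n*o (T(n, o) = (n + n)*(o + 0) = (2*n)*o = 2*n*o)
Y(-7)*T(0, -1 - 1*4) = -14*0*(-1 - 1*4) = -14*0*(-1 - 4) = -14*0*(-5) = -7*0 = 0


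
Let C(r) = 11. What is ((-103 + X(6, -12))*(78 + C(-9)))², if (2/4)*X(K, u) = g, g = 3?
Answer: 74528689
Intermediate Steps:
X(K, u) = 6 (X(K, u) = 2*3 = 6)
((-103 + X(6, -12))*(78 + C(-9)))² = ((-103 + 6)*(78 + 11))² = (-97*89)² = (-8633)² = 74528689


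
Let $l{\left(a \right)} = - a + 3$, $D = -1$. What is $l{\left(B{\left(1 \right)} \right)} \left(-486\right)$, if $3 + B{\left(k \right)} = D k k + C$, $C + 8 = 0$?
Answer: $-7290$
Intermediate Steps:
$C = -8$ ($C = -8 + 0 = -8$)
$B{\left(k \right)} = -11 - k^{2}$ ($B{\left(k \right)} = -3 + \left(- k k - 8\right) = -3 - \left(8 + k^{2}\right) = -11 - k^{2}$)
$l{\left(a \right)} = 3 - a$
$l{\left(B{\left(1 \right)} \right)} \left(-486\right) = \left(3 - \left(-11 - 1^{2}\right)\right) \left(-486\right) = \left(3 - \left(-11 - 1\right)\right) \left(-486\right) = \left(3 - -12\right) \left(-486\right) = \left(3 + 12\right) \left(-486\right) = 15 \left(-486\right) = -7290$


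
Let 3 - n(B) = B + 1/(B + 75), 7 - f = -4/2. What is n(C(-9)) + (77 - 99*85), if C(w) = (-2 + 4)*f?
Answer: -776830/93 ≈ -8353.0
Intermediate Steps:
f = 9 (f = 7 - (-4)/2 = 7 - 1*(-2) = 7 + 2 = 9)
C(w) = 18 (C(w) = (-2 + 4)*9 = 2*9 = 18)
n(B) = 3 - B - 1/(75 + B) (n(B) = 3 - (B + 1/(B + 75)) = 3 - (B + 1/(75 + B)) = 3 + (-B - 1/(75 + B)) = 3 - B - 1/(75 + B))
n(C(-9)) + (77 - 99*85) = (224 - 1*18**2 - 72*18)/(75 + 18) + (77 - 99*85) = (224 - 1*324 - 1296)/93 + (77 - 8415) = (224 - 324 - 1296)/93 - 8338 = (1/93)*(-1396) - 8338 = -1396/93 - 8338 = -776830/93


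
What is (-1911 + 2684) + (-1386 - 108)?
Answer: -721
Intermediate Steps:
(-1911 + 2684) + (-1386 - 108) = 773 - 1494 = -721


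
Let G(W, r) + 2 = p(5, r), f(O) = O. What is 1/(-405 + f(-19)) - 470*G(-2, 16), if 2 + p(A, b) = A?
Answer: -199281/424 ≈ -470.00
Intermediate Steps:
p(A, b) = -2 + A
G(W, r) = 1 (G(W, r) = -2 + (-2 + 5) = -2 + 3 = 1)
1/(-405 + f(-19)) - 470*G(-2, 16) = 1/(-405 - 19) - 470*1 = 1/(-424) - 470 = -1/424 - 470 = -199281/424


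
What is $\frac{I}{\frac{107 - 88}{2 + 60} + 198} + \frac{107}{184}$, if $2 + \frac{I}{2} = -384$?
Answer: $- \frac{7491411}{2262280} \approx -3.3114$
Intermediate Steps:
$I = -772$ ($I = -4 + 2 \left(-384\right) = -4 - 768 = -772$)
$\frac{I}{\frac{107 - 88}{2 + 60} + 198} + \frac{107}{184} = - \frac{772}{\frac{107 - 88}{2 + 60} + 198} + \frac{107}{184} = - \frac{772}{\frac{19}{62} + 198} + 107 \cdot \frac{1}{184} = - \frac{772}{19 \cdot \frac{1}{62} + 198} + \frac{107}{184} = - \frac{772}{\frac{19}{62} + 198} + \frac{107}{184} = - \frac{772}{\frac{12295}{62}} + \frac{107}{184} = \left(-772\right) \frac{62}{12295} + \frac{107}{184} = - \frac{47864}{12295} + \frac{107}{184} = - \frac{7491411}{2262280}$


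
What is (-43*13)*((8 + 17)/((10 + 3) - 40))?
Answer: 13975/27 ≈ 517.59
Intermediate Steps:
(-43*13)*((8 + 17)/((10 + 3) - 40)) = -13975/(13 - 40) = -13975/(-27) = -13975*(-1)/27 = -559*(-25/27) = 13975/27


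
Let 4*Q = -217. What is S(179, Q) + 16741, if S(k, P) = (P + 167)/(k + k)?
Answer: 23973563/1432 ≈ 16741.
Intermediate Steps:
Q = -217/4 (Q = (¼)*(-217) = -217/4 ≈ -54.250)
S(k, P) = (167 + P)/(2*k) (S(k, P) = (167 + P)/((2*k)) = (167 + P)*(1/(2*k)) = (167 + P)/(2*k))
S(179, Q) + 16741 = (½)*(167 - 217/4)/179 + 16741 = (½)*(1/179)*(451/4) + 16741 = 451/1432 + 16741 = 23973563/1432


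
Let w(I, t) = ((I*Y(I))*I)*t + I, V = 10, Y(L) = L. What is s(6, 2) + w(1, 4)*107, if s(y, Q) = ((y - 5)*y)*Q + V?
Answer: 557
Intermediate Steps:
w(I, t) = I + t*I³ (w(I, t) = ((I*I)*I)*t + I = (I²*I)*t + I = I³*t + I = t*I³ + I = I + t*I³)
s(y, Q) = 10 + Q*y*(-5 + y) (s(y, Q) = ((y - 5)*y)*Q + 10 = ((-5 + y)*y)*Q + 10 = (y*(-5 + y))*Q + 10 = Q*y*(-5 + y) + 10 = 10 + Q*y*(-5 + y))
s(6, 2) + w(1, 4)*107 = (10 + 2*6² - 5*2*6) + (1 + 4*1³)*107 = (10 + 2*36 - 60) + (1 + 4*1)*107 = (10 + 72 - 60) + (1 + 4)*107 = 22 + 5*107 = 22 + 535 = 557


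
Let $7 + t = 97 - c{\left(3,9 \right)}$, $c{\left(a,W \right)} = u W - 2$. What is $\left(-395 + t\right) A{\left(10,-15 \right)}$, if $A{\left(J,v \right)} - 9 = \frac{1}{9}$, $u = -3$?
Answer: $- \frac{7544}{3} \approx -2514.7$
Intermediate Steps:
$A{\left(J,v \right)} = \frac{82}{9}$ ($A{\left(J,v \right)} = 9 + \frac{1}{9} = \frac{82}{9}$)
$c{\left(a,W \right)} = -2 - 3 W$ ($c{\left(a,W \right)} = - 3 W - 2 = -2 - 3 W$)
$t = 119$ ($t = -7 + \left(97 - \left(-2 - 27\right)\right) = -7 + \left(97 - -29\right) = -7 + \left(97 + 29\right) = -7 + 126 = 119$)
$\left(-395 + t\right) A{\left(10,-15 \right)} = \left(-395 + 119\right) \frac{82}{9} = \left(-276\right) \frac{82}{9} = - \frac{7544}{3}$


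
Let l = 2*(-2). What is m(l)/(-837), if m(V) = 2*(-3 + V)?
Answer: 14/837 ≈ 0.016726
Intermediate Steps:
l = -4
m(V) = -6 + 2*V
m(l)/(-837) = (-6 + 2*(-4))/(-837) = -(-6 - 8)/837 = -1/837*(-14) = 14/837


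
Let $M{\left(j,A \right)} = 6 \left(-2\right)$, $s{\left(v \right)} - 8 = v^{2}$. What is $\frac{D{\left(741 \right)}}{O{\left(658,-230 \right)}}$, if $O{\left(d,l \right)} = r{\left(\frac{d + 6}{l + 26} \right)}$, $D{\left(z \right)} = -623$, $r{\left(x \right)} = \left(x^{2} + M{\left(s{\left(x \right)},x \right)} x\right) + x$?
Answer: $- \frac{1620423}{120682} \approx -13.427$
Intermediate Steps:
$s{\left(v \right)} = 8 + v^{2}$
$M{\left(j,A \right)} = -12$
$r{\left(x \right)} = x^{2} - 11 x$ ($r{\left(x \right)} = \left(x^{2} - 12 x\right) + x = x^{2} - 11 x$)
$O{\left(d,l \right)} = \frac{\left(-11 + \frac{6 + d}{26 + l}\right) \left(6 + d\right)}{26 + l}$ ($O{\left(d,l \right)} = \frac{d + 6}{l + 26} \left(-11 + \frac{d + 6}{l + 26}\right) = \frac{6 + d}{26 + l} \left(-11 + \frac{6 + d}{26 + l}\right) = \frac{\left(-11 + \frac{6 + d}{26 + l}\right) \left(6 + d\right)}{26 + l}$)
$\frac{D{\left(741 \right)}}{O{\left(658,-230 \right)}} = - \frac{623}{\frac{1}{\left(26 - 230\right)^{2}} \left(6 + 658\right) \left(-280 + 658 - -2530\right)} = - \frac{623}{\frac{1}{41616} \cdot 664 \left(-280 + 658 + 2530\right)} = - \frac{623}{\frac{1}{41616} \cdot 664 \cdot 2908} = - \frac{623}{\frac{120682}{2601}} = \left(-623\right) \frac{2601}{120682} = - \frac{1620423}{120682}$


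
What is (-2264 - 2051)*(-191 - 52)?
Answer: 1048545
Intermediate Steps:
(-2264 - 2051)*(-191 - 52) = -4315*(-243) = 1048545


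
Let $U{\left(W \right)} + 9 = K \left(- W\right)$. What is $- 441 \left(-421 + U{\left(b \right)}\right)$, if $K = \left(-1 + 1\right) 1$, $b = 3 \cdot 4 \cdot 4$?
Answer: $189630$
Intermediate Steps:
$b = 48$ ($b = 12 \cdot 4 = 48$)
$K = 0$ ($K = 0 \cdot 1 = 0$)
$U{\left(W \right)} = -9$ ($U{\left(W \right)} = -9 + 0 \left(- W\right) = -9 + 0 = -9$)
$- 441 \left(-421 + U{\left(b \right)}\right) = - 441 \left(-421 - 9\right) = \left(-441\right) \left(-430\right) = 189630$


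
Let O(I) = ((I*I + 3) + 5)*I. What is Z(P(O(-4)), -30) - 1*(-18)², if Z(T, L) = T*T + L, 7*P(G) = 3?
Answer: -17337/49 ≈ -353.82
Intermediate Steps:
O(I) = I*(8 + I²) (O(I) = ((I² + 3) + 5)*I = ((3 + I²) + 5)*I = (8 + I²)*I = I*(8 + I²))
P(G) = 3/7 (P(G) = (⅐)*3 = 3/7)
Z(T, L) = L + T² (Z(T, L) = T² + L = L + T²)
Z(P(O(-4)), -30) - 1*(-18)² = (-30 + (3/7)²) - 1*(-18)² = (-30 + 9/49) - 1*324 = -1461/49 - 324 = -17337/49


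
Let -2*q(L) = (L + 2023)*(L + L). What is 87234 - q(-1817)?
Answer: -287068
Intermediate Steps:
q(L) = -L*(2023 + L) (q(L) = -(L + 2023)*(L + L)/2 = -(2023 + L)*2*L/2 = -L*(2023 + L))
87234 - q(-1817) = 87234 - (-1)*(-1817)*(2023 - 1817) = 87234 - (-1)*(-1817)*206 = 87234 - 1*374302 = 87234 - 374302 = -287068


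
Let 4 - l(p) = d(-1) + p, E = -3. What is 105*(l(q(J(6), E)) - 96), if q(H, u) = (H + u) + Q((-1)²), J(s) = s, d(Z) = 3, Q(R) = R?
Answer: -10395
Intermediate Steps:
q(H, u) = 1 + H + u (q(H, u) = (H + u) + (-1)² = (H + u) + 1 = 1 + H + u)
l(p) = 1 - p (l(p) = 4 - (3 + p) = 4 + (-3 - p) = 1 - p)
105*(l(q(J(6), E)) - 96) = 105*((1 - (1 + 6 - 3)) - 96) = 105*((1 - 1*4) - 96) = 105*((1 - 4) - 96) = 105*(-3 - 96) = 105*(-99) = -10395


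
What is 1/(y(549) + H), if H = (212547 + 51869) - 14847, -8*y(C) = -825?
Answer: 8/1997377 ≈ 4.0053e-6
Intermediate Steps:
y(C) = 825/8 (y(C) = -1/8*(-825) = 825/8)
H = 249569 (H = 264416 - 14847 = 249569)
1/(y(549) + H) = 1/(825/8 + 249569) = 1/(1997377/8) = 8/1997377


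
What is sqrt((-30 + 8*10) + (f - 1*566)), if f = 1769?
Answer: sqrt(1253) ≈ 35.398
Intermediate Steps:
sqrt((-30 + 8*10) + (f - 1*566)) = sqrt((-30 + 8*10) + (1769 - 1*566)) = sqrt((-30 + 80) + (1769 - 566)) = sqrt(50 + 1203) = sqrt(1253)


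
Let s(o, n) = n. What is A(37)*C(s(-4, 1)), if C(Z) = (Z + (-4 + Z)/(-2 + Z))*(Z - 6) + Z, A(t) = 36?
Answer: -684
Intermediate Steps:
C(Z) = Z + (-6 + Z)*(Z + (-4 + Z)/(-2 + Z)) (C(Z) = (Z + (-4 + Z)/(-2 + Z))*(-6 + Z) + Z = (-6 + Z)*(Z + (-4 + Z)/(-2 + Z)) + Z = Z + (-6 + Z)*(Z + (-4 + Z)/(-2 + Z)))
A(37)*C(s(-4, 1)) = 36*((24 + 1³ - 6*1²)/(-2 + 1)) = 36*((24 + 1 - 6*1)/(-1)) = 36*(-(24 + 1 - 6)) = 36*(-1*19) = 36*(-19) = -684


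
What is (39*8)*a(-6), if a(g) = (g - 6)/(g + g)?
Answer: 312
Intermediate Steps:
a(g) = (-6 + g)/(2*g) (a(g) = (-6 + g)/((2*g)) = (-6 + g)*(1/(2*g)) = (-6 + g)/(2*g))
(39*8)*a(-6) = (39*8)*((½)*(-6 - 6)/(-6)) = 312*((½)*(-⅙)*(-12)) = 312*1 = 312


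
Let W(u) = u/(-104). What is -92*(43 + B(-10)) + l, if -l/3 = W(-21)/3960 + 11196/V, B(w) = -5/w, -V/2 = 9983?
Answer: -1827433540601/456822080 ≈ -4000.3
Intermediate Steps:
V = -19966 (V = -2*9983 = -19966)
W(u) = -u/104 (W(u) = u*(-1/104) = -u/104)
l = 768423559/456822080 (l = -3*(-1/104*(-21)/3960 + 11196/(-19966)) = -3*((21/104)*(1/3960) + 11196*(-1/19966)) = -3*(7/137280 - 5598/9983) = -3*(-768423559/1370466240) = 768423559/456822080 ≈ 1.6821)
-92*(43 + B(-10)) + l = -92*(43 - 5/(-10)) + 768423559/456822080 = -92*(43 - 5*(-1/10)) + 768423559/456822080 = -92*(43 + 1/2) + 768423559/456822080 = -92*87/2 + 768423559/456822080 = -4002 + 768423559/456822080 = -1827433540601/456822080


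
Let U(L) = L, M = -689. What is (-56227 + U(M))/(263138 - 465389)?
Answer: 18972/67417 ≈ 0.28141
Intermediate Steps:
(-56227 + U(M))/(263138 - 465389) = (-56227 - 689)/(263138 - 465389) = -56916/(-202251) = -56916*(-1/202251) = 18972/67417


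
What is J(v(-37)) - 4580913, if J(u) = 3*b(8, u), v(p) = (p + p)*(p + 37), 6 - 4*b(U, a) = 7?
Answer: -18323655/4 ≈ -4.5809e+6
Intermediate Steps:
b(U, a) = -¼ (b(U, a) = 3/2 - ¼*7 = 3/2 - 7/4 = -¼)
v(p) = 2*p*(37 + p) (v(p) = (2*p)*(37 + p) = 2*p*(37 + p))
J(u) = -¾ (J(u) = 3*(-¼) = -¾)
J(v(-37)) - 4580913 = -¾ - 4580913 = -18323655/4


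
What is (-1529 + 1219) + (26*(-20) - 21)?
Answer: -851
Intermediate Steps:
(-1529 + 1219) + (26*(-20) - 21) = -310 + (-520 - 21) = -310 - 541 = -851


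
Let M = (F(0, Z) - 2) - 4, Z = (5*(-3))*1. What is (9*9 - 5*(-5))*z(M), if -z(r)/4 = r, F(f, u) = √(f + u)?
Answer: 2544 - 424*I*√15 ≈ 2544.0 - 1642.1*I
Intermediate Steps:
Z = -15 (Z = -15*1 = -15)
M = -6 + I*√15 (M = (√(0 - 15) - 2) - 4 = (√(-15) - 2) - 4 = (I*√15 - 2) - 4 = (-2 + I*√15) - 4 = -6 + I*√15 ≈ -6.0 + 3.873*I)
z(r) = -4*r
(9*9 - 5*(-5))*z(M) = (9*9 - 5*(-5))*(-4*(-6 + I*√15)) = (81 + 25)*(24 - 4*I*√15) = 106*(24 - 4*I*√15) = 2544 - 424*I*√15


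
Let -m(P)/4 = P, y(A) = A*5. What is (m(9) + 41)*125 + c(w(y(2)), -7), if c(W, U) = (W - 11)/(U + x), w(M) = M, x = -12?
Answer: 11876/19 ≈ 625.05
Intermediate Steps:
y(A) = 5*A
m(P) = -4*P
c(W, U) = (-11 + W)/(-12 + U) (c(W, U) = (W - 11)/(U - 12) = (-11 + W)/(-12 + U))
(m(9) + 41)*125 + c(w(y(2)), -7) = (-4*9 + 41)*125 + (-11 + 5*2)/(-12 - 7) = (-36 + 41)*125 + (-11 + 10)/(-19) = 5*125 - 1/19*(-1) = 625 + 1/19 = 11876/19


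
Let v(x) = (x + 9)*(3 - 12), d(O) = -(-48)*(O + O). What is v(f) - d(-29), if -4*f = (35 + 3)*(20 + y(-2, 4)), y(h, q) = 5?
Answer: 9681/2 ≈ 4840.5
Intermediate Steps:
d(O) = 96*O (d(O) = -(-48)*2*O = -(-96)*O = 96*O)
f = -475/2 (f = -(35 + 3)*(20 + 5)/4 = -19*25/2 = -¼*950 = -475/2 ≈ -237.50)
v(x) = -81 - 9*x (v(x) = (9 + x)*(-9) = -81 - 9*x)
v(f) - d(-29) = (-81 - 9*(-475/2)) - 96*(-29) = (-81 + 4275/2) - 1*(-2784) = 4113/2 + 2784 = 9681/2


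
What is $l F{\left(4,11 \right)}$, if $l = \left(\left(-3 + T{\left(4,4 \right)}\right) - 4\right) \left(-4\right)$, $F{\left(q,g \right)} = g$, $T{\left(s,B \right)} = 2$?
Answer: $220$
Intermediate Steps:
$l = 20$ ($l = \left(\left(-3 + 2\right) - 4\right) \left(-4\right) = \left(-1 - 4\right) \left(-4\right) = \left(-5\right) \left(-4\right) = 20$)
$l F{\left(4,11 \right)} = 20 \cdot 11 = 220$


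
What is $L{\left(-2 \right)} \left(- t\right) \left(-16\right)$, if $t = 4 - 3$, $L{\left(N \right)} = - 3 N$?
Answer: $96$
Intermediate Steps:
$t = 1$
$L{\left(-2 \right)} \left(- t\right) \left(-16\right) = \left(-3\right) \left(-2\right) \left(\left(-1\right) 1\right) \left(-16\right) = 6 \left(-1\right) \left(-16\right) = \left(-6\right) \left(-16\right) = 96$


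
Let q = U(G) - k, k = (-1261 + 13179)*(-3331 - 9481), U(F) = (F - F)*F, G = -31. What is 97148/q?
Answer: 24287/38173354 ≈ 0.00063623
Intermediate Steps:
U(F) = 0 (U(F) = 0*F = 0)
k = -152693416 (k = 11918*(-12812) = -152693416)
q = 152693416 (q = 0 - 1*(-152693416) = 0 + 152693416 = 152693416)
97148/q = 97148/152693416 = 97148*(1/152693416) = 24287/38173354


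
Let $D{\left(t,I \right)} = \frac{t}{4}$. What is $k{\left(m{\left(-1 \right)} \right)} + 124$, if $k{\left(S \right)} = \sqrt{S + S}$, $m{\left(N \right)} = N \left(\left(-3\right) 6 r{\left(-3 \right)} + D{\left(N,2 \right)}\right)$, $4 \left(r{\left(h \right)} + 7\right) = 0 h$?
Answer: $124 + \frac{i \sqrt{1006}}{2} \approx 124.0 + 15.859 i$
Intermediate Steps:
$D{\left(t,I \right)} = \frac{t}{4}$ ($D{\left(t,I \right)} = t \frac{1}{4} = \frac{t}{4}$)
$r{\left(h \right)} = -7$ ($r{\left(h \right)} = -7 + \frac{0 h}{4} = -7 + \frac{1}{4} \cdot 0 = -7 + 0 = -7$)
$m{\left(N \right)} = N \left(126 + \frac{N}{4}\right)$ ($m{\left(N \right)} = N \left(\left(-3\right) 6 \left(-7\right) + \frac{N}{4}\right) = N \left(\left(-18\right) \left(-7\right) + \frac{N}{4}\right) = N \left(126 + \frac{N}{4}\right)$)
$k{\left(S \right)} = \sqrt{2} \sqrt{S}$ ($k{\left(S \right)} = \sqrt{2 S} = \sqrt{2} \sqrt{S}$)
$k{\left(m{\left(-1 \right)} \right)} + 124 = \sqrt{2} \sqrt{\frac{1}{4} \left(-1\right) \left(504 - 1\right)} + 124 = \sqrt{2} \sqrt{\frac{1}{4} \left(-1\right) 503} + 124 = \sqrt{2} \sqrt{- \frac{503}{4}} + 124 = \sqrt{2} \frac{i \sqrt{503}}{2} + 124 = \frac{i \sqrt{1006}}{2} + 124 = 124 + \frac{i \sqrt{1006}}{2}$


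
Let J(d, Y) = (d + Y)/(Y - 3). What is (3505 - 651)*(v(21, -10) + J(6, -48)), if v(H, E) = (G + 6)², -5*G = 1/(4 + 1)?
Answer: 1102120618/10625 ≈ 1.0373e+5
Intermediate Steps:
G = -1/25 (G = -1/(5*(4 + 1)) = -⅕/5 = -⅕*⅕ = -1/25 ≈ -0.040000)
v(H, E) = 22201/625 (v(H, E) = (-1/25 + 6)² = (149/25)² = 22201/625)
J(d, Y) = (Y + d)/(-3 + Y)
(3505 - 651)*(v(21, -10) + J(6, -48)) = (3505 - 651)*(22201/625 + (-48 + 6)/(-3 - 48)) = 2854*(22201/625 - 42/(-51)) = 2854*(22201/625 - 1/51*(-42)) = 2854*(22201/625 + 14/17) = 2854*(386167/10625) = 1102120618/10625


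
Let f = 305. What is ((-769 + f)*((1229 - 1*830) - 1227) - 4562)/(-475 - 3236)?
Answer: -379630/3711 ≈ -102.30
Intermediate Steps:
((-769 + f)*((1229 - 1*830) - 1227) - 4562)/(-475 - 3236) = ((-769 + 305)*((1229 - 1*830) - 1227) - 4562)/(-475 - 3236) = (-464*((1229 - 830) - 1227) - 4562)/(-3711) = (-464*(399 - 1227) - 4562)*(-1/3711) = (-464*(-828) - 4562)*(-1/3711) = (384192 - 4562)*(-1/3711) = 379630*(-1/3711) = -379630/3711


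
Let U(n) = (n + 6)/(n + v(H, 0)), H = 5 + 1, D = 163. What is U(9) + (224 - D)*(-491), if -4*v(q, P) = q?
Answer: -29949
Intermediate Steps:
H = 6
v(q, P) = -q/4
U(n) = (6 + n)/(-3/2 + n) (U(n) = (n + 6)/(n - 1/4*6) = (6 + n)/(n - 3/2) = (6 + n)/(-3/2 + n))
U(9) + (224 - D)*(-491) = 2*(6 + 9)/(-3 + 2*9) + (224 - 1*163)*(-491) = 2*15/(-3 + 18) + (224 - 163)*(-491) = 2*15/15 + 61*(-491) = 2*(1/15)*15 - 29951 = 2 - 29951 = -29949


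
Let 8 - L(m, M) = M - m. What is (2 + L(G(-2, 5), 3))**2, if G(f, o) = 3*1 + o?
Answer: 225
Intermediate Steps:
G(f, o) = 3 + o
L(m, M) = 8 + m - M (L(m, M) = 8 - (M - m) = 8 + (m - M) = 8 + m - M)
(2 + L(G(-2, 5), 3))**2 = (2 + (8 + (3 + 5) - 1*3))**2 = (2 + (8 + 8 - 3))**2 = (2 + 13)**2 = 15**2 = 225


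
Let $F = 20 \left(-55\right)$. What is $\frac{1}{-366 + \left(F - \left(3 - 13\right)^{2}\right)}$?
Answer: $- \frac{1}{1566} \approx -0.00063857$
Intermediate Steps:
$F = -1100$
$\frac{1}{-366 + \left(F - \left(3 - 13\right)^{2}\right)} = \frac{1}{-366 - \left(1100 + \left(3 - 13\right)^{2}\right)} = \frac{1}{-366 - 1200} = \frac{1}{-1566} = - \frac{1}{1566}$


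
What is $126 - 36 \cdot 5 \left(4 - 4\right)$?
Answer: $126$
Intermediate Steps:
$126 - 36 \cdot 5 \left(4 - 4\right) = 126 - 36 \cdot 5 \cdot 0 = 126 - 0 = 126 + 0 = 126$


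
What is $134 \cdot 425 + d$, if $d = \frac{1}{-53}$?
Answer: $\frac{3018349}{53} \approx 56950.0$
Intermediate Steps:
$d = - \frac{1}{53} \approx -0.018868$
$134 \cdot 425 + d = 134 \cdot 425 - \frac{1}{53} = 56950 - \frac{1}{53} = \frac{3018349}{53}$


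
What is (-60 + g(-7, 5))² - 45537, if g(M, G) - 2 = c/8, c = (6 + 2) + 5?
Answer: -2710967/64 ≈ -42359.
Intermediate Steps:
c = 13 (c = 8 + 5 = 13)
g(M, G) = 29/8 (g(M, G) = 2 + 13/8 = 29/8)
(-60 + g(-7, 5))² - 45537 = (-60 + 29/8)² - 45537 = (-451/8)² - 45537 = 203401/64 - 45537 = -2710967/64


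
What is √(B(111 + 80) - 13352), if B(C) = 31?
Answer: I*√13321 ≈ 115.42*I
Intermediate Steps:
√(B(111 + 80) - 13352) = √(31 - 13352) = √(-13321) = I*√13321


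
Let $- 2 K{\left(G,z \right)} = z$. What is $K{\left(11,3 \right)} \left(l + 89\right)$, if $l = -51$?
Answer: $-57$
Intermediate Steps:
$K{\left(G,z \right)} = - \frac{z}{2}$
$K{\left(11,3 \right)} \left(l + 89\right) = \left(- \frac{1}{2}\right) 3 \left(-51 + 89\right) = \left(- \frac{3}{2}\right) 38 = -57$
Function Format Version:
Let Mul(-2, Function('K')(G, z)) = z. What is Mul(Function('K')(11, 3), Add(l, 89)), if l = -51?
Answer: -57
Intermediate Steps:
Function('K')(G, z) = Mul(Rational(-1, 2), z)
Mul(Function('K')(11, 3), Add(l, 89)) = Mul(Mul(Rational(-1, 2), 3), Add(-51, 89)) = Mul(Rational(-3, 2), 38) = -57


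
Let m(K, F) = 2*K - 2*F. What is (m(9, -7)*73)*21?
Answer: 49056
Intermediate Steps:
m(K, F) = -2*F + 2*K
(m(9, -7)*73)*21 = ((-2*(-7) + 2*9)*73)*21 = ((14 + 18)*73)*21 = (32*73)*21 = 2336*21 = 49056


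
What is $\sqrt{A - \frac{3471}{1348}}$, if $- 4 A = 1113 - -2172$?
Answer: $\frac{i \sqrt{93560973}}{337} \approx 28.702 i$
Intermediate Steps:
$A = - \frac{3285}{4}$ ($A = - \frac{1113 - -2172}{4} = - \frac{1113 + 2172}{4} = \left(- \frac{1}{4}\right) 3285 = - \frac{3285}{4} \approx -821.25$)
$\sqrt{A - \frac{3471}{1348}} = \sqrt{- \frac{3285}{4} - \frac{3471}{1348}} = \sqrt{- \frac{277629}{337}} = \frac{i \sqrt{93560973}}{337}$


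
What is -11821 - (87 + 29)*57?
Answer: -18433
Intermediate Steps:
-11821 - (87 + 29)*57 = -11821 - 116*57 = -11821 - 1*6612 = -11821 - 6612 = -18433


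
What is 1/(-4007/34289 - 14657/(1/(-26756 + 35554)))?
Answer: -34289/4421644938661 ≈ -7.7548e-9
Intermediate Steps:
1/(-4007/34289 - 14657/(1/(-26756 + 35554))) = 1/(-4007*1/34289 - 14657/(1/8798)) = 1/(-4007/34289 - 14657/1/8798) = 1/(-4007/34289 - 14657*8798) = 1/(-4007/34289 - 128952286) = 1/(-4421644938661/34289) = -34289/4421644938661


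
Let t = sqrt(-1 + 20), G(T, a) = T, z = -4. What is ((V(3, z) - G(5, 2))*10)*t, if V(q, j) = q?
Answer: -20*sqrt(19) ≈ -87.178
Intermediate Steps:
t = sqrt(19) ≈ 4.3589
((V(3, z) - G(5, 2))*10)*t = ((3 - 1*5)*10)*sqrt(19) = ((3 - 5)*10)*sqrt(19) = (-2*10)*sqrt(19) = -20*sqrt(19)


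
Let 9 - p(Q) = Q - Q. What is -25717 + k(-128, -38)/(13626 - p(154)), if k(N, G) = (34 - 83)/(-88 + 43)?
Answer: -15758477456/612765 ≈ -25717.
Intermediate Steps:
k(N, G) = 49/45 (k(N, G) = -49/(-45) = -49*(-1/45) = 49/45)
p(Q) = 9 (p(Q) = 9 - (Q - Q) = 9 - 1*0 = 9 + 0 = 9)
-25717 + k(-128, -38)/(13626 - p(154)) = -25717 + 49/(45*(13626 - 1*9)) = -25717 + 49/(45*(13626 - 9)) = -25717 + (49/45)/13617 = -25717 + (49/45)*(1/13617) = -25717 + 49/612765 = -15758477456/612765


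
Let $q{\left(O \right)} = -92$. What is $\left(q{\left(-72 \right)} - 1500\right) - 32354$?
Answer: $-33946$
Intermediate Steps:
$\left(q{\left(-72 \right)} - 1500\right) - 32354 = \left(-92 - 1500\right) - 32354 = -1592 - 32354 = -33946$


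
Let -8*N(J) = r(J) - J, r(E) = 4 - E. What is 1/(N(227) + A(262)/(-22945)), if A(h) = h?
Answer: 91780/5161577 ≈ 0.017781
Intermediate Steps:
N(J) = -½ + J/4 (N(J) = -((4 - J) - J)/8 = -(4 - 2*J)/8 = -½ + J/4)
1/(N(227) + A(262)/(-22945)) = 1/((-½ + (¼)*227) + 262/(-22945)) = 1/((-½ + 227/4) + 262*(-1/22945)) = 1/(225/4 - 262/22945) = 1/(5161577/91780) = 91780/5161577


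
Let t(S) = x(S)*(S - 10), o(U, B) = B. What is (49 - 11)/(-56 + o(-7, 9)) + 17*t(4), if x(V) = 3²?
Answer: -43184/47 ≈ -918.81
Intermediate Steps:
x(V) = 9
t(S) = -90 + 9*S (t(S) = 9*(S - 10) = 9*(-10 + S) = -90 + 9*S)
(49 - 11)/(-56 + o(-7, 9)) + 17*t(4) = (49 - 11)/(-56 + 9) + 17*(-90 + 9*4) = 38/(-47) + 17*(-90 + 36) = 38*(-1/47) + 17*(-54) = -38/47 - 918 = -43184/47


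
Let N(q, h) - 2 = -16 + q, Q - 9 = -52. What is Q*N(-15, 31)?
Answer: 1247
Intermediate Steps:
Q = -43 (Q = 9 - 52 = -43)
N(q, h) = -14 + q (N(q, h) = 2 + (-16 + q) = -14 + q)
Q*N(-15, 31) = -43*(-14 - 15) = -43*(-29) = 1247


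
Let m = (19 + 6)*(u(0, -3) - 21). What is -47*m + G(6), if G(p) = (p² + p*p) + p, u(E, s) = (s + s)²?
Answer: -17547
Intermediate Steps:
u(E, s) = 4*s² (u(E, s) = (2*s)² = 4*s²)
m = 375 (m = (19 + 6)*(4*(-3)² - 21) = 25*(4*9 - 21) = 25*(36 - 21) = 25*15 = 375)
G(p) = p + 2*p² (G(p) = (p² + p²) + p = 2*p² + p = p + 2*p²)
-47*m + G(6) = -47*375 + 6*(1 + 2*6) = -17625 + 6*(1 + 12) = -17625 + 6*13 = -17625 + 78 = -17547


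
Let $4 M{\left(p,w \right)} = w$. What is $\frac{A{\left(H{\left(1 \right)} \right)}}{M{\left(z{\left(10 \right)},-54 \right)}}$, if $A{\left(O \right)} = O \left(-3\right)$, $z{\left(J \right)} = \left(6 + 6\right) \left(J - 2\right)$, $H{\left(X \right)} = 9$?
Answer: $2$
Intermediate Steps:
$z{\left(J \right)} = -24 + 12 J$ ($z{\left(J \right)} = 12 \left(-2 + J\right) = -24 + 12 J$)
$M{\left(p,w \right)} = \frac{w}{4}$
$A{\left(O \right)} = - 3 O$
$\frac{A{\left(H{\left(1 \right)} \right)}}{M{\left(z{\left(10 \right)},-54 \right)}} = \frac{\left(-3\right) 9}{\frac{1}{4} \left(-54\right)} = - \frac{27}{- \frac{27}{2}} = \left(-27\right) \left(- \frac{2}{27}\right) = 2$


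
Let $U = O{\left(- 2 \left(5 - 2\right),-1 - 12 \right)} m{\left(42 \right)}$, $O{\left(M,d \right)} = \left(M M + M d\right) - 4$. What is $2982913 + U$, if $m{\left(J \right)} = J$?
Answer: $2987533$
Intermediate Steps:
$O{\left(M,d \right)} = -4 + M^{2} + M d$ ($O{\left(M,d \right)} = \left(M^{2} + M d\right) - 4 = -4 + M^{2} + M d$)
$U = 4620$ ($U = \left(-4 + \left(- 2 \left(5 - 2\right)\right)^{2} + - 2 \left(5 - 2\right) \left(-1 - 12\right)\right) 42 = \left(-4 + \left(\left(-2\right) 3\right)^{2} + \left(-2\right) 3 \left(-13\right)\right) 42 = \left(-4 + \left(-6\right)^{2} - -78\right) 42 = \left(-4 + 36 + 78\right) 42 = 110 \cdot 42 = 4620$)
$2982913 + U = 2982913 + 4620 = 2987533$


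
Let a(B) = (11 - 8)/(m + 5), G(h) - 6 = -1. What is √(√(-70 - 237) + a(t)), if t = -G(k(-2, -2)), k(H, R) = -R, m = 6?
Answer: √(33 + 121*I*√307)/11 ≈ 2.983 + 2.9369*I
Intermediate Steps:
G(h) = 5 (G(h) = 6 - 1 = 5)
t = -5 (t = -1*5 = -5)
a(B) = 3/11 (a(B) = (11 - 8)/(6 + 5) = 3/11)
√(√(-70 - 237) + a(t)) = √(√(-70 - 237) + 3/11) = √(√(-307) + 3/11) = √(I*√307 + 3/11) = √(3/11 + I*√307)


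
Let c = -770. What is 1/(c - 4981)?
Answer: -1/5751 ≈ -0.00017388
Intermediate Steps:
1/(c - 4981) = 1/(-770 - 4981) = 1/(-5751) = -1/5751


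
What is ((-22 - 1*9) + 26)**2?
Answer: 25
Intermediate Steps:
((-22 - 1*9) + 26)**2 = ((-22 - 9) + 26)**2 = (-31 + 26)**2 = (-5)**2 = 25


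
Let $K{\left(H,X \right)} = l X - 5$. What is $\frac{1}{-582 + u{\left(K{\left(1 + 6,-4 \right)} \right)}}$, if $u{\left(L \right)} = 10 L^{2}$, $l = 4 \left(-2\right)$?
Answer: $\frac{1}{6708} \approx 0.00014908$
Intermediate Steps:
$l = -8$
$K{\left(H,X \right)} = -5 - 8 X$ ($K{\left(H,X \right)} = - 8 X - 5 = -5 - 8 X$)
$\frac{1}{-582 + u{\left(K{\left(1 + 6,-4 \right)} \right)}} = \frac{1}{-582 + 10 \left(-5 - -32\right)^{2}} = \frac{1}{-582 + 10 \left(-5 + 32\right)^{2}} = \frac{1}{-582 + 10 \cdot 27^{2}} = \frac{1}{-582 + 10 \cdot 729} = \frac{1}{-582 + 7290} = \frac{1}{6708}$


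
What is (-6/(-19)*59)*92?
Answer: 32568/19 ≈ 1714.1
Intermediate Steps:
(-6/(-19)*59)*92 = (-6*(-1/19)*59)*92 = ((6/19)*59)*92 = (354/19)*92 = 32568/19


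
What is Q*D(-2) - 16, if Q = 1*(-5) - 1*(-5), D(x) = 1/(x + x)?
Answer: -16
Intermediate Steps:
D(x) = 1/(2*x)
Q = 0 (Q = -5 + 5 = 0)
Q*D(-2) - 16 = 0*((1/2)/(-2)) - 16 = 0*((1/2)*(-1/2)) - 16 = 0*(-1/4) - 16 = 0 - 16 = -16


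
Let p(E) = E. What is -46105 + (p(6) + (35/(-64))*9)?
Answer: -2950651/64 ≈ -46104.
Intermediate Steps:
-46105 + (p(6) + (35/(-64))*9) = -46105 + (6 + (35/(-64))*9) = -46105 + (6 + (35*(-1/64))*9) = -46105 + (6 - 35/64*9) = -46105 + (6 - 315/64) = -46105 + 69/64 = -2950651/64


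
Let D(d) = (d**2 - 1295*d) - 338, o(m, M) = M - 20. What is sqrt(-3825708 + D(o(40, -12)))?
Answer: 3*I*sqrt(420398) ≈ 1945.1*I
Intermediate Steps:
o(m, M) = -20 + M
D(d) = -338 + d**2 - 1295*d
sqrt(-3825708 + D(o(40, -12))) = sqrt(-3825708 + (-338 + (-20 - 12)**2 - 1295*(-20 - 12))) = sqrt(-3825708 + (-338 + (-32)**2 - 1295*(-32))) = sqrt(-3825708 + (-338 + 1024 + 41440)) = sqrt(-3825708 + 42126) = sqrt(-3783582) = 3*I*sqrt(420398)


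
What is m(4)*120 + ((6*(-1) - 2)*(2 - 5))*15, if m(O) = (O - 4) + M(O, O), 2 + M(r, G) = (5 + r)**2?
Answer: 9840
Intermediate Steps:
M(r, G) = -2 + (5 + r)**2
m(O) = -6 + O + (5 + O)**2 (m(O) = (O - 4) + (-2 + (5 + O)**2) = (-4 + O) + (-2 + (5 + O)**2) = -6 + O + (5 + O)**2)
m(4)*120 + ((6*(-1) - 2)*(2 - 5))*15 = (-6 + 4 + (5 + 4)**2)*120 + ((6*(-1) - 2)*(2 - 5))*15 = (-6 + 4 + 9**2)*120 + ((-6 - 2)*(-3))*15 = (-6 + 4 + 81)*120 - 8*(-3)*15 = 79*120 + 24*15 = 9480 + 360 = 9840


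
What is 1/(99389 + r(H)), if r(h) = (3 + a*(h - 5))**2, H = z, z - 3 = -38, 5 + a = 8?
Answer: 1/113078 ≈ 8.8434e-6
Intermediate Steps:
a = 3 (a = -5 + 8 = 3)
z = -35 (z = 3 - 38 = -35)
H = -35
r(h) = (-12 + 3*h)**2 (r(h) = (3 + 3*(h - 5))**2 = (3 + 3*(-5 + h))**2 = (3 + (-15 + 3*h))**2 = (-12 + 3*h)**2)
1/(99389 + r(H)) = 1/(99389 + 9*(-4 - 35)**2) = 1/(99389 + 9*(-39)**2) = 1/(99389 + 9*1521) = 1/(99389 + 13689) = 1/113078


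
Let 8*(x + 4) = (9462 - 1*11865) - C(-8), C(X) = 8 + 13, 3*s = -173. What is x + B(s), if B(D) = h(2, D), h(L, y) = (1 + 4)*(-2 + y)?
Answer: -1816/3 ≈ -605.33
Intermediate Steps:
s = -173/3 (s = (⅓)*(-173) = -173/3 ≈ -57.667)
h(L, y) = -10 + 5*y (h(L, y) = 5*(-2 + y) = -10 + 5*y)
B(D) = -10 + 5*D
C(X) = 21
x = -307 (x = -4 + ((9462 - 1*11865) - 1*21)/8 = -4 + ((9462 - 11865) - 21)/8 = -4 + (-2403 - 21)/8 = -4 + (⅛)*(-2424) = -4 - 303 = -307)
x + B(s) = -307 + (-10 + 5*(-173/3)) = -307 + (-10 - 865/3) = -307 - 895/3 = -1816/3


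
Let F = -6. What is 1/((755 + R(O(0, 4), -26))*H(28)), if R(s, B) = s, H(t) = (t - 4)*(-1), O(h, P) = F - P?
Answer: -1/17880 ≈ -5.5928e-5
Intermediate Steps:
O(h, P) = -6 - P
H(t) = 4 - t (H(t) = (-4 + t)*(-1) = 4 - t)
1/((755 + R(O(0, 4), -26))*H(28)) = 1/((755 + (-6 - 1*4))*(4 - 1*28)) = 1/((755 + (-6 - 4))*(4 - 28)) = 1/((755 - 10)*(-24)) = 1/(745*(-24)) = 1/(-17880) = -1/17880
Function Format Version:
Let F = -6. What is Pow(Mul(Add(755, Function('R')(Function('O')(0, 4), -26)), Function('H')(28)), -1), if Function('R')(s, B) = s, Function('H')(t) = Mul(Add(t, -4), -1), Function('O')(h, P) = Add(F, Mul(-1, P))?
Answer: Rational(-1, 17880) ≈ -5.5928e-5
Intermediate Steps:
Function('O')(h, P) = Add(-6, Mul(-1, P))
Function('H')(t) = Add(4, Mul(-1, t)) (Function('H')(t) = Mul(Add(-4, t), -1) = Add(4, Mul(-1, t)))
Pow(Mul(Add(755, Function('R')(Function('O')(0, 4), -26)), Function('H')(28)), -1) = Pow(Mul(Add(755, Add(-6, Mul(-1, 4))), Add(4, Mul(-1, 28))), -1) = Pow(Mul(Add(755, Add(-6, -4)), Add(4, -28)), -1) = Pow(Mul(Add(755, -10), -24), -1) = Pow(Mul(745, -24), -1) = Pow(-17880, -1) = Rational(-1, 17880)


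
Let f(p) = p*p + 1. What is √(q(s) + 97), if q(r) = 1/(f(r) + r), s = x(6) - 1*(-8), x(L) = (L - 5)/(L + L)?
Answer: √11142389881/10717 ≈ 9.8495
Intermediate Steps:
f(p) = 1 + p² (f(p) = p² + 1 = 1 + p²)
x(L) = (-5 + L)/(2*L) (x(L) = (-5 + L)/((2*L)) = (-5 + L)*(1/(2*L)) = (-5 + L)/(2*L))
s = 97/12 (s = (½)*(-5 + 6)/6 - 1*(-8) = (½)*(⅙)*1 + 8 = 1/12 + 8 = 97/12 ≈ 8.0833)
q(r) = 1/(1 + r + r²) (q(r) = 1/((1 + r²) + r) = 1/(1 + r + r²))
√(q(s) + 97) = √(1/(1 + 97/12 + (97/12)²) + 97) = √(1/(1 + 97/12 + 9409/144) + 97) = √(1/(10717/144) + 97) = √(144/10717 + 97) = √(1039693/10717) = √11142389881/10717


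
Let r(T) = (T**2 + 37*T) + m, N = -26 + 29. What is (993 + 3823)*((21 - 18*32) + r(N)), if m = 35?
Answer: -1926400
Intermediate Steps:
N = 3
r(T) = 35 + T**2 + 37*T (r(T) = (T**2 + 37*T) + 35 = 35 + T**2 + 37*T)
(993 + 3823)*((21 - 18*32) + r(N)) = (993 + 3823)*((21 - 18*32) + (35 + 3**2 + 37*3)) = 4816*((21 - 576) + (35 + 9 + 111)) = 4816*(-555 + 155) = 4816*(-400) = -1926400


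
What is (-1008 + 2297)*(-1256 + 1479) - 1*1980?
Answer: 285467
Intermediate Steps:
(-1008 + 2297)*(-1256 + 1479) - 1*1980 = 1289*223 - 1980 = 287447 - 1980 = 285467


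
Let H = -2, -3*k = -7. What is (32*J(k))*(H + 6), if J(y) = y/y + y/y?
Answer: 256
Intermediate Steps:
k = 7/3 (k = -⅓*(-7) = 7/3 ≈ 2.3333)
J(y) = 2 (J(y) = 1 + 1 = 2)
(32*J(k))*(H + 6) = (32*2)*(-2 + 6) = 64*4 = 256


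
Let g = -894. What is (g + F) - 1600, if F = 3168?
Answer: 674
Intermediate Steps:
(g + F) - 1600 = (-894 + 3168) - 1600 = 2274 - 1600 = 674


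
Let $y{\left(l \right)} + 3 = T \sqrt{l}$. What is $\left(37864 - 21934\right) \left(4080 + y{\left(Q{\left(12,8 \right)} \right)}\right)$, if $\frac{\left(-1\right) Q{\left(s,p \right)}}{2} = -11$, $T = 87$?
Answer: $64946610 + 1385910 \sqrt{22} \approx 7.1447 \cdot 10^{7}$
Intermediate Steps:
$Q{\left(s,p \right)} = 22$ ($Q{\left(s,p \right)} = \left(-2\right) \left(-11\right) = 22$)
$y{\left(l \right)} = -3 + 87 \sqrt{l}$
$\left(37864 - 21934\right) \left(4080 + y{\left(Q{\left(12,8 \right)} \right)}\right) = \left(37864 - 21934\right) \left(4080 - \left(3 - 87 \sqrt{22}\right)\right) = 15930 \left(4077 + 87 \sqrt{22}\right) = 64946610 + 1385910 \sqrt{22}$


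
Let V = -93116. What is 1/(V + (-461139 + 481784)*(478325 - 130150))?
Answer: 1/7187979759 ≈ 1.3912e-10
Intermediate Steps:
1/(V + (-461139 + 481784)*(478325 - 130150)) = 1/(-93116 + (-461139 + 481784)*(478325 - 130150)) = 1/(-93116 + 20645*348175) = 1/(-93116 + 7188072875) = 1/7187979759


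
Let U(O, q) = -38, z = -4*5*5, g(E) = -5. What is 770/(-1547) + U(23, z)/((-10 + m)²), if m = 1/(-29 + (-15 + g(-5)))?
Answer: -46682508/53278901 ≈ -0.87619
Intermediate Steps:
z = -100 (z = -20*5 = -100)
m = -1/49 (m = 1/(-29 + (-15 - 5)) = 1/(-29 - 20) = 1/(-49) = -1/49 ≈ -0.020408)
770/(-1547) + U(23, z)/((-10 + m)²) = 770/(-1547) - 38/(-10 - 1/49)² = 770*(-1/1547) - 38/((-491/49)²) = -110/221 - 38/241081/2401 = -110/221 - 38*2401/241081 = -110/221 - 91238/241081 = -46682508/53278901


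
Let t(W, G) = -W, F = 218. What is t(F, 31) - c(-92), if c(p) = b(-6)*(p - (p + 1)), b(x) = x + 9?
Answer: -215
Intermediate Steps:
b(x) = 9 + x
c(p) = -3 (c(p) = (9 - 6)*(p - (p + 1)) = 3*(p - (1 + p)) = 3*(p + (-1 - p)) = 3*(-1) = -3)
t(F, 31) - c(-92) = -1*218 - 1*(-3) = -218 + 3 = -215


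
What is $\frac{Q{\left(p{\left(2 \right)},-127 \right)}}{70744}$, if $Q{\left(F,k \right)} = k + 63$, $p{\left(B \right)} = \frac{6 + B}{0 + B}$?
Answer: $- \frac{8}{8843} \approx -0.00090467$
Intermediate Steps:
$p{\left(B \right)} = \frac{6 + B}{B}$
$Q{\left(F,k \right)} = 63 + k$
$\frac{Q{\left(p{\left(2 \right)},-127 \right)}}{70744} = \frac{63 - 127}{70744} = \left(-64\right) \frac{1}{70744} = - \frac{8}{8843}$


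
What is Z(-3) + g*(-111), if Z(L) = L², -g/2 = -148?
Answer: -32847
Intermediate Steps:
g = 296 (g = -2*(-148) = 296)
Z(-3) + g*(-111) = (-3)² + 296*(-111) = 9 - 32856 = -32847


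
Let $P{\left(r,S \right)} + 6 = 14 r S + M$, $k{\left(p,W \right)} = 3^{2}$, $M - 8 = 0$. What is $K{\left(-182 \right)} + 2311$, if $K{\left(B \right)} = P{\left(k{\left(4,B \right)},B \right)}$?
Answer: $-20619$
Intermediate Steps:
$M = 8$ ($M = 8 + 0 = 8$)
$k{\left(p,W \right)} = 9$
$P{\left(r,S \right)} = 2 + 14 S r$ ($P{\left(r,S \right)} = -6 + \left(14 r S + 8\right) = -6 + \left(14 S r + 8\right) = -6 + \left(8 + 14 S r\right) = 2 + 14 S r$)
$K{\left(B \right)} = 2 + 126 B$ ($K{\left(B \right)} = 2 + 14 B 9 = 2 + 126 B$)
$K{\left(-182 \right)} + 2311 = \left(2 + 126 \left(-182\right)\right) + 2311 = \left(2 - 22932\right) + 2311 = -22930 + 2311 = -20619$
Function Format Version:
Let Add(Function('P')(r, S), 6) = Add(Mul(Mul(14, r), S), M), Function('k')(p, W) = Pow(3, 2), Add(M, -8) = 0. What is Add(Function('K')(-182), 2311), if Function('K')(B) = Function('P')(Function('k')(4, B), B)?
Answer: -20619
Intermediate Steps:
M = 8 (M = Add(8, 0) = 8)
Function('k')(p, W) = 9
Function('P')(r, S) = Add(2, Mul(14, S, r)) (Function('P')(r, S) = Add(-6, Add(Mul(Mul(14, r), S), 8)) = Add(-6, Add(Mul(14, S, r), 8)) = Add(-6, Add(8, Mul(14, S, r))) = Add(2, Mul(14, S, r)))
Function('K')(B) = Add(2, Mul(126, B)) (Function('K')(B) = Add(2, Mul(14, B, 9)) = Add(2, Mul(126, B)))
Add(Function('K')(-182), 2311) = Add(Add(2, Mul(126, -182)), 2311) = Add(Add(2, -22932), 2311) = Add(-22930, 2311) = -20619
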